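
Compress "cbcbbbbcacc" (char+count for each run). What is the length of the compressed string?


Input: cbcbbbbcacc
Runs:
  'c' x 1 => "c1"
  'b' x 1 => "b1"
  'c' x 1 => "c1"
  'b' x 4 => "b4"
  'c' x 1 => "c1"
  'a' x 1 => "a1"
  'c' x 2 => "c2"
Compressed: "c1b1c1b4c1a1c2"
Compressed length: 14

14


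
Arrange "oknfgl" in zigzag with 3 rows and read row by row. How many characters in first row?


Zigzag "oknfgl" into 3 rows:
Placing characters:
  'o' => row 0
  'k' => row 1
  'n' => row 2
  'f' => row 1
  'g' => row 0
  'l' => row 1
Rows:
  Row 0: "og"
  Row 1: "kfl"
  Row 2: "n"
First row length: 2

2


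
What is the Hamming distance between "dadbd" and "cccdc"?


Comparing "dadbd" and "cccdc" position by position:
  Position 0: 'd' vs 'c' => differ
  Position 1: 'a' vs 'c' => differ
  Position 2: 'd' vs 'c' => differ
  Position 3: 'b' vs 'd' => differ
  Position 4: 'd' vs 'c' => differ
Total differences (Hamming distance): 5

5


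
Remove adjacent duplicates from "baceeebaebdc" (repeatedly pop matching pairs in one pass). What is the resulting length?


Input: baceeebaebdc
Stack-based adjacent duplicate removal:
  Read 'b': push. Stack: b
  Read 'a': push. Stack: ba
  Read 'c': push. Stack: bac
  Read 'e': push. Stack: bace
  Read 'e': matches stack top 'e' => pop. Stack: bac
  Read 'e': push. Stack: bace
  Read 'b': push. Stack: baceb
  Read 'a': push. Stack: baceba
  Read 'e': push. Stack: bacebae
  Read 'b': push. Stack: bacebaeb
  Read 'd': push. Stack: bacebaebd
  Read 'c': push. Stack: bacebaebdc
Final stack: "bacebaebdc" (length 10)

10


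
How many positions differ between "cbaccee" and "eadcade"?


Comparing "cbaccee" and "eadcade" position by position:
  Position 0: 'c' vs 'e' => DIFFER
  Position 1: 'b' vs 'a' => DIFFER
  Position 2: 'a' vs 'd' => DIFFER
  Position 3: 'c' vs 'c' => same
  Position 4: 'c' vs 'a' => DIFFER
  Position 5: 'e' vs 'd' => DIFFER
  Position 6: 'e' vs 'e' => same
Positions that differ: 5

5


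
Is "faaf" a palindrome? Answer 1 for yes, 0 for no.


Input: faaf
Reversed: faaf
  Compare pos 0 ('f') with pos 3 ('f'): match
  Compare pos 1 ('a') with pos 2 ('a'): match
Result: palindrome

1


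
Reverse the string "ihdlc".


Input: ihdlc
Reading characters right to left:
  Position 4: 'c'
  Position 3: 'l'
  Position 2: 'd'
  Position 1: 'h'
  Position 0: 'i'
Reversed: cldhi

cldhi


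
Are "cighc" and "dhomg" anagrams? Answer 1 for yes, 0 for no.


Strings: "cighc", "dhomg"
Sorted first:  ccghi
Sorted second: dghmo
Differ at position 0: 'c' vs 'd' => not anagrams

0


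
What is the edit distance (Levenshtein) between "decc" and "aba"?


Computing edit distance: "decc" -> "aba"
DP table:
           a    b    a
      0    1    2    3
  d   1    1    2    3
  e   2    2    2    3
  c   3    3    3    3
  c   4    4    4    4
Edit distance = dp[4][3] = 4

4


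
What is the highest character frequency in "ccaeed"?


Input: ccaeed
Character counts:
  'a': 1
  'c': 2
  'd': 1
  'e': 2
Maximum frequency: 2

2


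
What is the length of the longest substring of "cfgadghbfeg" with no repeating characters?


Input: "cfgadghbfeg"
Sliding window (track last position of each char):
  Position 0 ('c'): window [0,0] length 1 -- new best
  Position 1 ('f'): window [0,1] length 2 -- new best
  Position 2 ('g'): window [0,2] length 3 -- new best
  Position 3 ('a'): window [0,3] length 4 -- new best
  Position 4 ('d'): window [0,4] length 5 -- new best
  Position 5 ('g'): repeat (last at 2), move window start to 3
  Position 5 ('g'): window [3,5] length 3
  Position 6 ('h'): window [3,6] length 4
  Position 7 ('b'): window [3,7] length 5
  Position 8 ('f'): window [3,8] length 6 -- new best
  Position 9 ('e'): window [3,9] length 7 -- new best
  Position 10 ('g'): repeat (last at 5), move window start to 6
  Position 10 ('g'): window [6,10] length 5
Longest substring with no repeats: "adghbfe" with length 7

7


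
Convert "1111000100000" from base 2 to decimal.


Input: "1111000100000" in base 2
Positional expansion:
  Digit '1' (value 1) x 2^12 = 4096
  Digit '1' (value 1) x 2^11 = 2048
  Digit '1' (value 1) x 2^10 = 1024
  Digit '1' (value 1) x 2^9 = 512
  Digit '0' (value 0) x 2^8 = 0
  Digit '0' (value 0) x 2^7 = 0
  Digit '0' (value 0) x 2^6 = 0
  Digit '1' (value 1) x 2^5 = 32
  Digit '0' (value 0) x 2^4 = 0
  Digit '0' (value 0) x 2^3 = 0
  Digit '0' (value 0) x 2^2 = 0
  Digit '0' (value 0) x 2^1 = 0
  Digit '0' (value 0) x 2^0 = 0
Sum = 7712

7712


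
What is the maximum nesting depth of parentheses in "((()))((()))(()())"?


Input: "((()))((()))(()())"
Tracking depth:
  Position 0 '(': depth becomes 1
  Position 1 '(': depth becomes 2
  Position 2 '(': depth becomes 3
  Position 3 ')': depth becomes 2
  Position 4 ')': depth becomes 1
  Position 5 ')': depth becomes 0
  Position 6 '(': depth becomes 1
  Position 7 '(': depth becomes 2
  Position 8 '(': depth becomes 3
  Position 9 ')': depth becomes 2
  Position 10 ')': depth becomes 1
  Position 11 ')': depth becomes 0
  Position 12 '(': depth becomes 1
  Position 13 '(': depth becomes 2
  Position 14 ')': depth becomes 1
  Position 15 '(': depth becomes 2
  Position 16 ')': depth becomes 1
  Position 17 ')': depth becomes 0
Maximum depth reached: 3

3


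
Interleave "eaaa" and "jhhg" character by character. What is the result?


Interleaving "eaaa" and "jhhg":
  Position 0: 'e' from first, 'j' from second => "ej"
  Position 1: 'a' from first, 'h' from second => "ah"
  Position 2: 'a' from first, 'h' from second => "ah"
  Position 3: 'a' from first, 'g' from second => "ag"
Result: ejahahag

ejahahag


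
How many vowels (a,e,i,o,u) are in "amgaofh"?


Input: amgaofh
Checking each character:
  'a' at position 0: vowel (running total: 1)
  'm' at position 1: consonant
  'g' at position 2: consonant
  'a' at position 3: vowel (running total: 2)
  'o' at position 4: vowel (running total: 3)
  'f' at position 5: consonant
  'h' at position 6: consonant
Total vowels: 3

3


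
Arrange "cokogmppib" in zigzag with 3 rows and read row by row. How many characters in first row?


Zigzag "cokogmppib" into 3 rows:
Placing characters:
  'c' => row 0
  'o' => row 1
  'k' => row 2
  'o' => row 1
  'g' => row 0
  'm' => row 1
  'p' => row 2
  'p' => row 1
  'i' => row 0
  'b' => row 1
Rows:
  Row 0: "cgi"
  Row 1: "oompb"
  Row 2: "kp"
First row length: 3

3


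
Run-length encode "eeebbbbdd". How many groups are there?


Input: eeebbbbdd
Scanning for consecutive runs:
  Group 1: 'e' x 3 (positions 0-2)
  Group 2: 'b' x 4 (positions 3-6)
  Group 3: 'd' x 2 (positions 7-8)
Total groups: 3

3


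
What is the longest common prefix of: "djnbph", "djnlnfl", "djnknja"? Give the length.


Words: djnbph, djnlnfl, djnknja
  Position 0: all 'd' => match
  Position 1: all 'j' => match
  Position 2: all 'n' => match
  Position 3: ('b', 'l', 'k') => mismatch, stop
LCP = "djn" (length 3)

3


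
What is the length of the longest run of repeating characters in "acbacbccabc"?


Input: "acbacbccabc"
Scanning for longest run:
  Position 1 ('c'): new char, reset run to 1
  Position 2 ('b'): new char, reset run to 1
  Position 3 ('a'): new char, reset run to 1
  Position 4 ('c'): new char, reset run to 1
  Position 5 ('b'): new char, reset run to 1
  Position 6 ('c'): new char, reset run to 1
  Position 7 ('c'): continues run of 'c', length=2
  Position 8 ('a'): new char, reset run to 1
  Position 9 ('b'): new char, reset run to 1
  Position 10 ('c'): new char, reset run to 1
Longest run: 'c' with length 2

2


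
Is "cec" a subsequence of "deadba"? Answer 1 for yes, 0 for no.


Check if "cec" is a subsequence of "deadba"
Greedy scan:
  Position 0 ('d'): no match needed
  Position 1 ('e'): no match needed
  Position 2 ('a'): no match needed
  Position 3 ('d'): no match needed
  Position 4 ('b'): no match needed
  Position 5 ('a'): no match needed
Only matched 0/3 characters => not a subsequence

0


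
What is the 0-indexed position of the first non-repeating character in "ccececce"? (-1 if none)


Input: ccececce
Character frequencies:
  'c': 5
  'e': 3
Scanning left to right for freq == 1:
  Position 0 ('c'): freq=5, skip
  Position 1 ('c'): freq=5, skip
  Position 2 ('e'): freq=3, skip
  Position 3 ('c'): freq=5, skip
  Position 4 ('e'): freq=3, skip
  Position 5 ('c'): freq=5, skip
  Position 6 ('c'): freq=5, skip
  Position 7 ('e'): freq=3, skip
  No unique character found => answer = -1

-1


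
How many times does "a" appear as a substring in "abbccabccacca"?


Searching for "a" in "abbccabccacca"
Scanning each position:
  Position 0: "a" => MATCH
  Position 1: "b" => no
  Position 2: "b" => no
  Position 3: "c" => no
  Position 4: "c" => no
  Position 5: "a" => MATCH
  Position 6: "b" => no
  Position 7: "c" => no
  Position 8: "c" => no
  Position 9: "a" => MATCH
  Position 10: "c" => no
  Position 11: "c" => no
  Position 12: "a" => MATCH
Total occurrences: 4

4


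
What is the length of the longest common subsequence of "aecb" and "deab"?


LCS of "aecb" and "deab"
DP table:
           d    e    a    b
      0    0    0    0    0
  a   0    0    0    1    1
  e   0    0    1    1    1
  c   0    0    1    1    1
  b   0    0    1    1    2
LCS length = dp[4][4] = 2

2


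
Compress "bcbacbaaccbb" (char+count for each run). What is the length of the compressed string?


Input: bcbacbaaccbb
Runs:
  'b' x 1 => "b1"
  'c' x 1 => "c1"
  'b' x 1 => "b1"
  'a' x 1 => "a1"
  'c' x 1 => "c1"
  'b' x 1 => "b1"
  'a' x 2 => "a2"
  'c' x 2 => "c2"
  'b' x 2 => "b2"
Compressed: "b1c1b1a1c1b1a2c2b2"
Compressed length: 18

18


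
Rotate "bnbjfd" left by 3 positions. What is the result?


Input: "bnbjfd", rotate left by 3
First 3 characters: "bnb"
Remaining characters: "jfd"
Concatenate remaining + first: "jfd" + "bnb" = "jfdbnb"

jfdbnb


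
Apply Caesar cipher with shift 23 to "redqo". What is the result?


Caesar cipher: shift "redqo" by 23
  'r' (pos 17) + 23 = pos 14 = 'o'
  'e' (pos 4) + 23 = pos 1 = 'b'
  'd' (pos 3) + 23 = pos 0 = 'a'
  'q' (pos 16) + 23 = pos 13 = 'n'
  'o' (pos 14) + 23 = pos 11 = 'l'
Result: obanl

obanl


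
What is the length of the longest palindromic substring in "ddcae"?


Input: "ddcae"
Checking substrings for palindromes:
  [0:2] "dd" (len 2) => palindrome
Longest palindromic substring: "dd" with length 2

2


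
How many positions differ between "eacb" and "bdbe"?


Comparing "eacb" and "bdbe" position by position:
  Position 0: 'e' vs 'b' => DIFFER
  Position 1: 'a' vs 'd' => DIFFER
  Position 2: 'c' vs 'b' => DIFFER
  Position 3: 'b' vs 'e' => DIFFER
Positions that differ: 4

4


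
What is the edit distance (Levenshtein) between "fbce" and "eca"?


Computing edit distance: "fbce" -> "eca"
DP table:
           e    c    a
      0    1    2    3
  f   1    1    2    3
  b   2    2    2    3
  c   3    3    2    3
  e   4    3    3    3
Edit distance = dp[4][3] = 3

3


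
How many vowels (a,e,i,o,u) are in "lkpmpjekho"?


Input: lkpmpjekho
Checking each character:
  'l' at position 0: consonant
  'k' at position 1: consonant
  'p' at position 2: consonant
  'm' at position 3: consonant
  'p' at position 4: consonant
  'j' at position 5: consonant
  'e' at position 6: vowel (running total: 1)
  'k' at position 7: consonant
  'h' at position 8: consonant
  'o' at position 9: vowel (running total: 2)
Total vowels: 2

2


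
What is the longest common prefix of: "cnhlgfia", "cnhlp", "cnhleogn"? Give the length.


Words: cnhlgfia, cnhlp, cnhleogn
  Position 0: all 'c' => match
  Position 1: all 'n' => match
  Position 2: all 'h' => match
  Position 3: all 'l' => match
  Position 4: ('g', 'p', 'e') => mismatch, stop
LCP = "cnhl" (length 4)

4


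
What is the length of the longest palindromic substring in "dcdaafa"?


Input: "dcdaafa"
Checking substrings for palindromes:
  [0:3] "dcd" (len 3) => palindrome
  [4:7] "afa" (len 3) => palindrome
  [3:5] "aa" (len 2) => palindrome
Longest palindromic substring: "dcd" with length 3

3


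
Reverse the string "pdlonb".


Input: pdlonb
Reading characters right to left:
  Position 5: 'b'
  Position 4: 'n'
  Position 3: 'o'
  Position 2: 'l'
  Position 1: 'd'
  Position 0: 'p'
Reversed: bnoldp

bnoldp


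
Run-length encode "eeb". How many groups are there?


Input: eeb
Scanning for consecutive runs:
  Group 1: 'e' x 2 (positions 0-1)
  Group 2: 'b' x 1 (positions 2-2)
Total groups: 2

2


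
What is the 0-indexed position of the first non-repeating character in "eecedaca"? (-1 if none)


Input: eecedaca
Character frequencies:
  'a': 2
  'c': 2
  'd': 1
  'e': 3
Scanning left to right for freq == 1:
  Position 0 ('e'): freq=3, skip
  Position 1 ('e'): freq=3, skip
  Position 2 ('c'): freq=2, skip
  Position 3 ('e'): freq=3, skip
  Position 4 ('d'): unique! => answer = 4

4


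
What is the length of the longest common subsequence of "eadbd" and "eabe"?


LCS of "eadbd" and "eabe"
DP table:
           e    a    b    e
      0    0    0    0    0
  e   0    1    1    1    1
  a   0    1    2    2    2
  d   0    1    2    2    2
  b   0    1    2    3    3
  d   0    1    2    3    3
LCS length = dp[5][4] = 3

3


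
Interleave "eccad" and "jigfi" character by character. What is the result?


Interleaving "eccad" and "jigfi":
  Position 0: 'e' from first, 'j' from second => "ej"
  Position 1: 'c' from first, 'i' from second => "ci"
  Position 2: 'c' from first, 'g' from second => "cg"
  Position 3: 'a' from first, 'f' from second => "af"
  Position 4: 'd' from first, 'i' from second => "di"
Result: ejcicgafdi

ejcicgafdi


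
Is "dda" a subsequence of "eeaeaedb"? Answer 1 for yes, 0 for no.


Check if "dda" is a subsequence of "eeaeaedb"
Greedy scan:
  Position 0 ('e'): no match needed
  Position 1 ('e'): no match needed
  Position 2 ('a'): no match needed
  Position 3 ('e'): no match needed
  Position 4 ('a'): no match needed
  Position 5 ('e'): no match needed
  Position 6 ('d'): matches sub[0] = 'd'
  Position 7 ('b'): no match needed
Only matched 1/3 characters => not a subsequence

0


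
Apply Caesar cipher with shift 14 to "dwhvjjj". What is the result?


Caesar cipher: shift "dwhvjjj" by 14
  'd' (pos 3) + 14 = pos 17 = 'r'
  'w' (pos 22) + 14 = pos 10 = 'k'
  'h' (pos 7) + 14 = pos 21 = 'v'
  'v' (pos 21) + 14 = pos 9 = 'j'
  'j' (pos 9) + 14 = pos 23 = 'x'
  'j' (pos 9) + 14 = pos 23 = 'x'
  'j' (pos 9) + 14 = pos 23 = 'x'
Result: rkvjxxx

rkvjxxx


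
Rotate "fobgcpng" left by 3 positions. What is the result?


Input: "fobgcpng", rotate left by 3
First 3 characters: "fob"
Remaining characters: "gcpng"
Concatenate remaining + first: "gcpng" + "fob" = "gcpngfob"

gcpngfob


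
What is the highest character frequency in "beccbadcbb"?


Input: beccbadcbb
Character counts:
  'a': 1
  'b': 4
  'c': 3
  'd': 1
  'e': 1
Maximum frequency: 4

4


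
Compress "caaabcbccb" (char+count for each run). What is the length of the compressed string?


Input: caaabcbccb
Runs:
  'c' x 1 => "c1"
  'a' x 3 => "a3"
  'b' x 1 => "b1"
  'c' x 1 => "c1"
  'b' x 1 => "b1"
  'c' x 2 => "c2"
  'b' x 1 => "b1"
Compressed: "c1a3b1c1b1c2b1"
Compressed length: 14

14


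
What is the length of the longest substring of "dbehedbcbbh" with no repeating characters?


Input: "dbehedbcbbh"
Sliding window (track last position of each char):
  Position 0 ('d'): window [0,0] length 1 -- new best
  Position 1 ('b'): window [0,1] length 2 -- new best
  Position 2 ('e'): window [0,2] length 3 -- new best
  Position 3 ('h'): window [0,3] length 4 -- new best
  Position 4 ('e'): repeat (last at 2), move window start to 3
  Position 4 ('e'): window [3,4] length 2
  Position 5 ('d'): window [3,5] length 3
  Position 6 ('b'): window [3,6] length 4
  Position 7 ('c'): window [3,7] length 5 -- new best
  Position 8 ('b'): repeat (last at 6), move window start to 7
  Position 8 ('b'): window [7,8] length 2
  Position 9 ('b'): repeat (last at 8), move window start to 9
  Position 9 ('b'): window [9,9] length 1
  Position 10 ('h'): window [9,10] length 2
Longest substring with no repeats: "hedbc" with length 5

5


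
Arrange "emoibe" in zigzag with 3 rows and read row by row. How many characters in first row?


Zigzag "emoibe" into 3 rows:
Placing characters:
  'e' => row 0
  'm' => row 1
  'o' => row 2
  'i' => row 1
  'b' => row 0
  'e' => row 1
Rows:
  Row 0: "eb"
  Row 1: "mie"
  Row 2: "o"
First row length: 2

2


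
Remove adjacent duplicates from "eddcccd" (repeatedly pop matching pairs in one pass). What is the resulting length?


Input: eddcccd
Stack-based adjacent duplicate removal:
  Read 'e': push. Stack: e
  Read 'd': push. Stack: ed
  Read 'd': matches stack top 'd' => pop. Stack: e
  Read 'c': push. Stack: ec
  Read 'c': matches stack top 'c' => pop. Stack: e
  Read 'c': push. Stack: ec
  Read 'd': push. Stack: ecd
Final stack: "ecd" (length 3)

3


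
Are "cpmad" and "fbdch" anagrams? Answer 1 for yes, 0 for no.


Strings: "cpmad", "fbdch"
Sorted first:  acdmp
Sorted second: bcdfh
Differ at position 0: 'a' vs 'b' => not anagrams

0


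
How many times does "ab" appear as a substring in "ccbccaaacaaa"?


Searching for "ab" in "ccbccaaacaaa"
Scanning each position:
  Position 0: "cc" => no
  Position 1: "cb" => no
  Position 2: "bc" => no
  Position 3: "cc" => no
  Position 4: "ca" => no
  Position 5: "aa" => no
  Position 6: "aa" => no
  Position 7: "ac" => no
  Position 8: "ca" => no
  Position 9: "aa" => no
  Position 10: "aa" => no
Total occurrences: 0

0


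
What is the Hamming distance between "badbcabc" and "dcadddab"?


Comparing "badbcabc" and "dcadddab" position by position:
  Position 0: 'b' vs 'd' => differ
  Position 1: 'a' vs 'c' => differ
  Position 2: 'd' vs 'a' => differ
  Position 3: 'b' vs 'd' => differ
  Position 4: 'c' vs 'd' => differ
  Position 5: 'a' vs 'd' => differ
  Position 6: 'b' vs 'a' => differ
  Position 7: 'c' vs 'b' => differ
Total differences (Hamming distance): 8

8


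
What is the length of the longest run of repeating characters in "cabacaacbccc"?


Input: "cabacaacbccc"
Scanning for longest run:
  Position 1 ('a'): new char, reset run to 1
  Position 2 ('b'): new char, reset run to 1
  Position 3 ('a'): new char, reset run to 1
  Position 4 ('c'): new char, reset run to 1
  Position 5 ('a'): new char, reset run to 1
  Position 6 ('a'): continues run of 'a', length=2
  Position 7 ('c'): new char, reset run to 1
  Position 8 ('b'): new char, reset run to 1
  Position 9 ('c'): new char, reset run to 1
  Position 10 ('c'): continues run of 'c', length=2
  Position 11 ('c'): continues run of 'c', length=3
Longest run: 'c' with length 3

3


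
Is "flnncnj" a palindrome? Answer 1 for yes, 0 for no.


Input: flnncnj
Reversed: jncnnlf
  Compare pos 0 ('f') with pos 6 ('j'): MISMATCH
  Compare pos 1 ('l') with pos 5 ('n'): MISMATCH
  Compare pos 2 ('n') with pos 4 ('c'): MISMATCH
Result: not a palindrome

0


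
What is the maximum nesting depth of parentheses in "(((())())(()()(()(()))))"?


Input: "(((())())(()()(()(()))))"
Tracking depth:
  Position 0 '(': depth becomes 1
  Position 1 '(': depth becomes 2
  Position 2 '(': depth becomes 3
  Position 3 '(': depth becomes 4
  Position 4 ')': depth becomes 3
  Position 5 ')': depth becomes 2
  Position 6 '(': depth becomes 3
  Position 7 ')': depth becomes 2
  Position 8 ')': depth becomes 1
  Position 9 '(': depth becomes 2
  Position 10 '(': depth becomes 3
  Position 11 ')': depth becomes 2
  Position 12 '(': depth becomes 3
  Position 13 ')': depth becomes 2
  Position 14 '(': depth becomes 3
  Position 15 '(': depth becomes 4
  Position 16 ')': depth becomes 3
  Position 17 '(': depth becomes 4
  Position 18 '(': depth becomes 5
  Position 19 ')': depth becomes 4
  Position 20 ')': depth becomes 3
  Position 21 ')': depth becomes 2
  Position 22 ')': depth becomes 1
  Position 23 ')': depth becomes 0
Maximum depth reached: 5

5


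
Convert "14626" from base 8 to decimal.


Input: "14626" in base 8
Positional expansion:
  Digit '1' (value 1) x 8^4 = 4096
  Digit '4' (value 4) x 8^3 = 2048
  Digit '6' (value 6) x 8^2 = 384
  Digit '2' (value 2) x 8^1 = 16
  Digit '6' (value 6) x 8^0 = 6
Sum = 6550

6550


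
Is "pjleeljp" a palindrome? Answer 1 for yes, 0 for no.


Input: pjleeljp
Reversed: pjleeljp
  Compare pos 0 ('p') with pos 7 ('p'): match
  Compare pos 1 ('j') with pos 6 ('j'): match
  Compare pos 2 ('l') with pos 5 ('l'): match
  Compare pos 3 ('e') with pos 4 ('e'): match
Result: palindrome

1


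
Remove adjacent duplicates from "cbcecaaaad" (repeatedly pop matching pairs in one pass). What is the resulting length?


Input: cbcecaaaad
Stack-based adjacent duplicate removal:
  Read 'c': push. Stack: c
  Read 'b': push. Stack: cb
  Read 'c': push. Stack: cbc
  Read 'e': push. Stack: cbce
  Read 'c': push. Stack: cbcec
  Read 'a': push. Stack: cbceca
  Read 'a': matches stack top 'a' => pop. Stack: cbcec
  Read 'a': push. Stack: cbceca
  Read 'a': matches stack top 'a' => pop. Stack: cbcec
  Read 'd': push. Stack: cbcecd
Final stack: "cbcecd" (length 6)

6


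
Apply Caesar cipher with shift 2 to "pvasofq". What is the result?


Caesar cipher: shift "pvasofq" by 2
  'p' (pos 15) + 2 = pos 17 = 'r'
  'v' (pos 21) + 2 = pos 23 = 'x'
  'a' (pos 0) + 2 = pos 2 = 'c'
  's' (pos 18) + 2 = pos 20 = 'u'
  'o' (pos 14) + 2 = pos 16 = 'q'
  'f' (pos 5) + 2 = pos 7 = 'h'
  'q' (pos 16) + 2 = pos 18 = 's'
Result: rxcuqhs

rxcuqhs


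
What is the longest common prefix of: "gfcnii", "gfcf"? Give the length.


Words: gfcnii, gfcf
  Position 0: all 'g' => match
  Position 1: all 'f' => match
  Position 2: all 'c' => match
  Position 3: ('n', 'f') => mismatch, stop
LCP = "gfc" (length 3)

3


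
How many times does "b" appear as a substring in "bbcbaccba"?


Searching for "b" in "bbcbaccba"
Scanning each position:
  Position 0: "b" => MATCH
  Position 1: "b" => MATCH
  Position 2: "c" => no
  Position 3: "b" => MATCH
  Position 4: "a" => no
  Position 5: "c" => no
  Position 6: "c" => no
  Position 7: "b" => MATCH
  Position 8: "a" => no
Total occurrences: 4

4


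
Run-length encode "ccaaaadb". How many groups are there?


Input: ccaaaadb
Scanning for consecutive runs:
  Group 1: 'c' x 2 (positions 0-1)
  Group 2: 'a' x 4 (positions 2-5)
  Group 3: 'd' x 1 (positions 6-6)
  Group 4: 'b' x 1 (positions 7-7)
Total groups: 4

4


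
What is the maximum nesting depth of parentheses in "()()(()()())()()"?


Input: "()()(()()())()()"
Tracking depth:
  Position 0 '(': depth becomes 1
  Position 1 ')': depth becomes 0
  Position 2 '(': depth becomes 1
  Position 3 ')': depth becomes 0
  Position 4 '(': depth becomes 1
  Position 5 '(': depth becomes 2
  Position 6 ')': depth becomes 1
  Position 7 '(': depth becomes 2
  Position 8 ')': depth becomes 1
  Position 9 '(': depth becomes 2
  Position 10 ')': depth becomes 1
  Position 11 ')': depth becomes 0
  Position 12 '(': depth becomes 1
  Position 13 ')': depth becomes 0
  Position 14 '(': depth becomes 1
  Position 15 ')': depth becomes 0
Maximum depth reached: 2

2


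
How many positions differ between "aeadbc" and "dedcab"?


Comparing "aeadbc" and "dedcab" position by position:
  Position 0: 'a' vs 'd' => DIFFER
  Position 1: 'e' vs 'e' => same
  Position 2: 'a' vs 'd' => DIFFER
  Position 3: 'd' vs 'c' => DIFFER
  Position 4: 'b' vs 'a' => DIFFER
  Position 5: 'c' vs 'b' => DIFFER
Positions that differ: 5

5


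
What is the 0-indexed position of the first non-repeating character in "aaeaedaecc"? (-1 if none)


Input: aaeaedaecc
Character frequencies:
  'a': 4
  'c': 2
  'd': 1
  'e': 3
Scanning left to right for freq == 1:
  Position 0 ('a'): freq=4, skip
  Position 1 ('a'): freq=4, skip
  Position 2 ('e'): freq=3, skip
  Position 3 ('a'): freq=4, skip
  Position 4 ('e'): freq=3, skip
  Position 5 ('d'): unique! => answer = 5

5


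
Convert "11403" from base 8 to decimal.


Input: "11403" in base 8
Positional expansion:
  Digit '1' (value 1) x 8^4 = 4096
  Digit '1' (value 1) x 8^3 = 512
  Digit '4' (value 4) x 8^2 = 256
  Digit '0' (value 0) x 8^1 = 0
  Digit '3' (value 3) x 8^0 = 3
Sum = 4867

4867


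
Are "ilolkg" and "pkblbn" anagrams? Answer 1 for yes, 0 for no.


Strings: "ilolkg", "pkblbn"
Sorted first:  gikllo
Sorted second: bbklnp
Differ at position 0: 'g' vs 'b' => not anagrams

0


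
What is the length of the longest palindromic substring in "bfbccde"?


Input: "bfbccde"
Checking substrings for palindromes:
  [0:3] "bfb" (len 3) => palindrome
  [3:5] "cc" (len 2) => palindrome
Longest palindromic substring: "bfb" with length 3

3


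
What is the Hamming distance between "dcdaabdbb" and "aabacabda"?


Comparing "dcdaabdbb" and "aabacabda" position by position:
  Position 0: 'd' vs 'a' => differ
  Position 1: 'c' vs 'a' => differ
  Position 2: 'd' vs 'b' => differ
  Position 3: 'a' vs 'a' => same
  Position 4: 'a' vs 'c' => differ
  Position 5: 'b' vs 'a' => differ
  Position 6: 'd' vs 'b' => differ
  Position 7: 'b' vs 'd' => differ
  Position 8: 'b' vs 'a' => differ
Total differences (Hamming distance): 8

8


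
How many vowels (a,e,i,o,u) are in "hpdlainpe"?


Input: hpdlainpe
Checking each character:
  'h' at position 0: consonant
  'p' at position 1: consonant
  'd' at position 2: consonant
  'l' at position 3: consonant
  'a' at position 4: vowel (running total: 1)
  'i' at position 5: vowel (running total: 2)
  'n' at position 6: consonant
  'p' at position 7: consonant
  'e' at position 8: vowel (running total: 3)
Total vowels: 3

3


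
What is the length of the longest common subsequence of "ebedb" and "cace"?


LCS of "ebedb" and "cace"
DP table:
           c    a    c    e
      0    0    0    0    0
  e   0    0    0    0    1
  b   0    0    0    0    1
  e   0    0    0    0    1
  d   0    0    0    0    1
  b   0    0    0    0    1
LCS length = dp[5][4] = 1

1


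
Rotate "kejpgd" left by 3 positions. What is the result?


Input: "kejpgd", rotate left by 3
First 3 characters: "kej"
Remaining characters: "pgd"
Concatenate remaining + first: "pgd" + "kej" = "pgdkej"

pgdkej


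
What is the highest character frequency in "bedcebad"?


Input: bedcebad
Character counts:
  'a': 1
  'b': 2
  'c': 1
  'd': 2
  'e': 2
Maximum frequency: 2

2


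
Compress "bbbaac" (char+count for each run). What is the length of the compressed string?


Input: bbbaac
Runs:
  'b' x 3 => "b3"
  'a' x 2 => "a2"
  'c' x 1 => "c1"
Compressed: "b3a2c1"
Compressed length: 6

6


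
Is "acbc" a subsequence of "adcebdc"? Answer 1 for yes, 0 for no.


Check if "acbc" is a subsequence of "adcebdc"
Greedy scan:
  Position 0 ('a'): matches sub[0] = 'a'
  Position 1 ('d'): no match needed
  Position 2 ('c'): matches sub[1] = 'c'
  Position 3 ('e'): no match needed
  Position 4 ('b'): matches sub[2] = 'b'
  Position 5 ('d'): no match needed
  Position 6 ('c'): matches sub[3] = 'c'
All 4 characters matched => is a subsequence

1


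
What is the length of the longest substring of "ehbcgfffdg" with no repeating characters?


Input: "ehbcgfffdg"
Sliding window (track last position of each char):
  Position 0 ('e'): window [0,0] length 1 -- new best
  Position 1 ('h'): window [0,1] length 2 -- new best
  Position 2 ('b'): window [0,2] length 3 -- new best
  Position 3 ('c'): window [0,3] length 4 -- new best
  Position 4 ('g'): window [0,4] length 5 -- new best
  Position 5 ('f'): window [0,5] length 6 -- new best
  Position 6 ('f'): repeat (last at 5), move window start to 6
  Position 6 ('f'): window [6,6] length 1
  Position 7 ('f'): repeat (last at 6), move window start to 7
  Position 7 ('f'): window [7,7] length 1
  Position 8 ('d'): window [7,8] length 2
  Position 9 ('g'): window [7,9] length 3
Longest substring with no repeats: "ehbcgf" with length 6

6


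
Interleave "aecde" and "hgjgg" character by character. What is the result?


Interleaving "aecde" and "hgjgg":
  Position 0: 'a' from first, 'h' from second => "ah"
  Position 1: 'e' from first, 'g' from second => "eg"
  Position 2: 'c' from first, 'j' from second => "cj"
  Position 3: 'd' from first, 'g' from second => "dg"
  Position 4: 'e' from first, 'g' from second => "eg"
Result: ahegcjdgeg

ahegcjdgeg


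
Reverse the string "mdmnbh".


Input: mdmnbh
Reading characters right to left:
  Position 5: 'h'
  Position 4: 'b'
  Position 3: 'n'
  Position 2: 'm'
  Position 1: 'd'
  Position 0: 'm'
Reversed: hbnmdm

hbnmdm


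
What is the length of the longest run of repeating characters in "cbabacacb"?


Input: "cbabacacb"
Scanning for longest run:
  Position 1 ('b'): new char, reset run to 1
  Position 2 ('a'): new char, reset run to 1
  Position 3 ('b'): new char, reset run to 1
  Position 4 ('a'): new char, reset run to 1
  Position 5 ('c'): new char, reset run to 1
  Position 6 ('a'): new char, reset run to 1
  Position 7 ('c'): new char, reset run to 1
  Position 8 ('b'): new char, reset run to 1
Longest run: 'c' with length 1

1


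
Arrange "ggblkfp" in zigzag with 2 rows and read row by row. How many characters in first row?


Zigzag "ggblkfp" into 2 rows:
Placing characters:
  'g' => row 0
  'g' => row 1
  'b' => row 0
  'l' => row 1
  'k' => row 0
  'f' => row 1
  'p' => row 0
Rows:
  Row 0: "gbkp"
  Row 1: "glf"
First row length: 4

4


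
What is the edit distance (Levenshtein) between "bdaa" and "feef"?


Computing edit distance: "bdaa" -> "feef"
DP table:
           f    e    e    f
      0    1    2    3    4
  b   1    1    2    3    4
  d   2    2    2    3    4
  a   3    3    3    3    4
  a   4    4    4    4    4
Edit distance = dp[4][4] = 4

4


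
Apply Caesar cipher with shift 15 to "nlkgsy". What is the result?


Caesar cipher: shift "nlkgsy" by 15
  'n' (pos 13) + 15 = pos 2 = 'c'
  'l' (pos 11) + 15 = pos 0 = 'a'
  'k' (pos 10) + 15 = pos 25 = 'z'
  'g' (pos 6) + 15 = pos 21 = 'v'
  's' (pos 18) + 15 = pos 7 = 'h'
  'y' (pos 24) + 15 = pos 13 = 'n'
Result: cazvhn

cazvhn


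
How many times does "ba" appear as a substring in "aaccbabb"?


Searching for "ba" in "aaccbabb"
Scanning each position:
  Position 0: "aa" => no
  Position 1: "ac" => no
  Position 2: "cc" => no
  Position 3: "cb" => no
  Position 4: "ba" => MATCH
  Position 5: "ab" => no
  Position 6: "bb" => no
Total occurrences: 1

1


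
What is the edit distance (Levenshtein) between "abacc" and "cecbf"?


Computing edit distance: "abacc" -> "cecbf"
DP table:
           c    e    c    b    f
      0    1    2    3    4    5
  a   1    1    2    3    4    5
  b   2    2    2    3    3    4
  a   3    3    3    3    4    4
  c   4    3    4    3    4    5
  c   5    4    4    4    4    5
Edit distance = dp[5][5] = 5

5


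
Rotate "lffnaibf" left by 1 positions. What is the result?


Input: "lffnaibf", rotate left by 1
First 1 characters: "l"
Remaining characters: "ffnaibf"
Concatenate remaining + first: "ffnaibf" + "l" = "ffnaibfl"

ffnaibfl


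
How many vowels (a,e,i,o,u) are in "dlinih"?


Input: dlinih
Checking each character:
  'd' at position 0: consonant
  'l' at position 1: consonant
  'i' at position 2: vowel (running total: 1)
  'n' at position 3: consonant
  'i' at position 4: vowel (running total: 2)
  'h' at position 5: consonant
Total vowels: 2

2


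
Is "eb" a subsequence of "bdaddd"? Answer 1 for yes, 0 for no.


Check if "eb" is a subsequence of "bdaddd"
Greedy scan:
  Position 0 ('b'): no match needed
  Position 1 ('d'): no match needed
  Position 2 ('a'): no match needed
  Position 3 ('d'): no match needed
  Position 4 ('d'): no match needed
  Position 5 ('d'): no match needed
Only matched 0/2 characters => not a subsequence

0


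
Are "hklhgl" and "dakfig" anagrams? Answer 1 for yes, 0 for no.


Strings: "hklhgl", "dakfig"
Sorted first:  ghhkll
Sorted second: adfgik
Differ at position 0: 'g' vs 'a' => not anagrams

0


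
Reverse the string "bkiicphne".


Input: bkiicphne
Reading characters right to left:
  Position 8: 'e'
  Position 7: 'n'
  Position 6: 'h'
  Position 5: 'p'
  Position 4: 'c'
  Position 3: 'i'
  Position 2: 'i'
  Position 1: 'k'
  Position 0: 'b'
Reversed: enhpciikb

enhpciikb


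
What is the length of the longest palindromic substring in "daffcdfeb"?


Input: "daffcdfeb"
Checking substrings for palindromes:
  [2:4] "ff" (len 2) => palindrome
Longest palindromic substring: "ff" with length 2

2


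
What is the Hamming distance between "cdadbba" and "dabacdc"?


Comparing "cdadbba" and "dabacdc" position by position:
  Position 0: 'c' vs 'd' => differ
  Position 1: 'd' vs 'a' => differ
  Position 2: 'a' vs 'b' => differ
  Position 3: 'd' vs 'a' => differ
  Position 4: 'b' vs 'c' => differ
  Position 5: 'b' vs 'd' => differ
  Position 6: 'a' vs 'c' => differ
Total differences (Hamming distance): 7

7


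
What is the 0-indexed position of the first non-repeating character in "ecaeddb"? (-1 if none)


Input: ecaeddb
Character frequencies:
  'a': 1
  'b': 1
  'c': 1
  'd': 2
  'e': 2
Scanning left to right for freq == 1:
  Position 0 ('e'): freq=2, skip
  Position 1 ('c'): unique! => answer = 1

1


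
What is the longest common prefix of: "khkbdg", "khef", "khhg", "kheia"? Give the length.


Words: khkbdg, khef, khhg, kheia
  Position 0: all 'k' => match
  Position 1: all 'h' => match
  Position 2: ('k', 'e', 'h', 'e') => mismatch, stop
LCP = "kh" (length 2)

2


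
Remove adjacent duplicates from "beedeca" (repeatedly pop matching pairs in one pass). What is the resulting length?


Input: beedeca
Stack-based adjacent duplicate removal:
  Read 'b': push. Stack: b
  Read 'e': push. Stack: be
  Read 'e': matches stack top 'e' => pop. Stack: b
  Read 'd': push. Stack: bd
  Read 'e': push. Stack: bde
  Read 'c': push. Stack: bdec
  Read 'a': push. Stack: bdeca
Final stack: "bdeca" (length 5)

5


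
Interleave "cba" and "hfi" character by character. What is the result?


Interleaving "cba" and "hfi":
  Position 0: 'c' from first, 'h' from second => "ch"
  Position 1: 'b' from first, 'f' from second => "bf"
  Position 2: 'a' from first, 'i' from second => "ai"
Result: chbfai

chbfai


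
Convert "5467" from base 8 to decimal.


Input: "5467" in base 8
Positional expansion:
  Digit '5' (value 5) x 8^3 = 2560
  Digit '4' (value 4) x 8^2 = 256
  Digit '6' (value 6) x 8^1 = 48
  Digit '7' (value 7) x 8^0 = 7
Sum = 2871

2871


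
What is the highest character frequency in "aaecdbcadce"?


Input: aaecdbcadce
Character counts:
  'a': 3
  'b': 1
  'c': 3
  'd': 2
  'e': 2
Maximum frequency: 3

3


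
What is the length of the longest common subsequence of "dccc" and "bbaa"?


LCS of "dccc" and "bbaa"
DP table:
           b    b    a    a
      0    0    0    0    0
  d   0    0    0    0    0
  c   0    0    0    0    0
  c   0    0    0    0    0
  c   0    0    0    0    0
LCS length = dp[4][4] = 0

0


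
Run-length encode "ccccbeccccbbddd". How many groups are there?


Input: ccccbeccccbbddd
Scanning for consecutive runs:
  Group 1: 'c' x 4 (positions 0-3)
  Group 2: 'b' x 1 (positions 4-4)
  Group 3: 'e' x 1 (positions 5-5)
  Group 4: 'c' x 4 (positions 6-9)
  Group 5: 'b' x 2 (positions 10-11)
  Group 6: 'd' x 3 (positions 12-14)
Total groups: 6

6


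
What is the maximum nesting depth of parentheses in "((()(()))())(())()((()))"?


Input: "((()(()))())(())()((()))"
Tracking depth:
  Position 0 '(': depth becomes 1
  Position 1 '(': depth becomes 2
  Position 2 '(': depth becomes 3
  Position 3 ')': depth becomes 2
  Position 4 '(': depth becomes 3
  Position 5 '(': depth becomes 4
  Position 6 ')': depth becomes 3
  Position 7 ')': depth becomes 2
  Position 8 ')': depth becomes 1
  Position 9 '(': depth becomes 2
  Position 10 ')': depth becomes 1
  Position 11 ')': depth becomes 0
  Position 12 '(': depth becomes 1
  Position 13 '(': depth becomes 2
  Position 14 ')': depth becomes 1
  Position 15 ')': depth becomes 0
  Position 16 '(': depth becomes 1
  Position 17 ')': depth becomes 0
  Position 18 '(': depth becomes 1
  Position 19 '(': depth becomes 2
  Position 20 '(': depth becomes 3
  Position 21 ')': depth becomes 2
  Position 22 ')': depth becomes 1
  Position 23 ')': depth becomes 0
Maximum depth reached: 4

4


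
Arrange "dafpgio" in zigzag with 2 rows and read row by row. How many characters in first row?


Zigzag "dafpgio" into 2 rows:
Placing characters:
  'd' => row 0
  'a' => row 1
  'f' => row 0
  'p' => row 1
  'g' => row 0
  'i' => row 1
  'o' => row 0
Rows:
  Row 0: "dfgo"
  Row 1: "api"
First row length: 4

4


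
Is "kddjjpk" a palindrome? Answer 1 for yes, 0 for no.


Input: kddjjpk
Reversed: kpjjddk
  Compare pos 0 ('k') with pos 6 ('k'): match
  Compare pos 1 ('d') with pos 5 ('p'): MISMATCH
  Compare pos 2 ('d') with pos 4 ('j'): MISMATCH
Result: not a palindrome

0


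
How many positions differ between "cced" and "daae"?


Comparing "cced" and "daae" position by position:
  Position 0: 'c' vs 'd' => DIFFER
  Position 1: 'c' vs 'a' => DIFFER
  Position 2: 'e' vs 'a' => DIFFER
  Position 3: 'd' vs 'e' => DIFFER
Positions that differ: 4

4


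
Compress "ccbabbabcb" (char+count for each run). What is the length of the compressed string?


Input: ccbabbabcb
Runs:
  'c' x 2 => "c2"
  'b' x 1 => "b1"
  'a' x 1 => "a1"
  'b' x 2 => "b2"
  'a' x 1 => "a1"
  'b' x 1 => "b1"
  'c' x 1 => "c1"
  'b' x 1 => "b1"
Compressed: "c2b1a1b2a1b1c1b1"
Compressed length: 16

16


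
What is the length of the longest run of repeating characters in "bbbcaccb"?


Input: "bbbcaccb"
Scanning for longest run:
  Position 1 ('b'): continues run of 'b', length=2
  Position 2 ('b'): continues run of 'b', length=3
  Position 3 ('c'): new char, reset run to 1
  Position 4 ('a'): new char, reset run to 1
  Position 5 ('c'): new char, reset run to 1
  Position 6 ('c'): continues run of 'c', length=2
  Position 7 ('b'): new char, reset run to 1
Longest run: 'b' with length 3

3


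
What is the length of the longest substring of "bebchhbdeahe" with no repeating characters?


Input: "bebchhbdeahe"
Sliding window (track last position of each char):
  Position 0 ('b'): window [0,0] length 1 -- new best
  Position 1 ('e'): window [0,1] length 2 -- new best
  Position 2 ('b'): repeat (last at 0), move window start to 1
  Position 2 ('b'): window [1,2] length 2
  Position 3 ('c'): window [1,3] length 3 -- new best
  Position 4 ('h'): window [1,4] length 4 -- new best
  Position 5 ('h'): repeat (last at 4), move window start to 5
  Position 5 ('h'): window [5,5] length 1
  Position 6 ('b'): window [5,6] length 2
  Position 7 ('d'): window [5,7] length 3
  Position 8 ('e'): window [5,8] length 4
  Position 9 ('a'): window [5,9] length 5 -- new best
  Position 10 ('h'): repeat (last at 5), move window start to 6
  Position 10 ('h'): window [6,10] length 5
  Position 11 ('e'): repeat (last at 8), move window start to 9
  Position 11 ('e'): window [9,11] length 3
Longest substring with no repeats: "hbdea" with length 5

5


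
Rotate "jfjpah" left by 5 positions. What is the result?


Input: "jfjpah", rotate left by 5
First 5 characters: "jfjpa"
Remaining characters: "h"
Concatenate remaining + first: "h" + "jfjpa" = "hjfjpa"

hjfjpa


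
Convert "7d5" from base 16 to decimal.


Input: "7d5" in base 16
Positional expansion:
  Digit '7' (value 7) x 16^2 = 1792
  Digit 'd' (value 13) x 16^1 = 208
  Digit '5' (value 5) x 16^0 = 5
Sum = 2005

2005


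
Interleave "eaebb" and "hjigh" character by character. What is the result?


Interleaving "eaebb" and "hjigh":
  Position 0: 'e' from first, 'h' from second => "eh"
  Position 1: 'a' from first, 'j' from second => "aj"
  Position 2: 'e' from first, 'i' from second => "ei"
  Position 3: 'b' from first, 'g' from second => "bg"
  Position 4: 'b' from first, 'h' from second => "bh"
Result: ehajeibgbh

ehajeibgbh


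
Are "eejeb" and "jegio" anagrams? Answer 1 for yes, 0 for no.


Strings: "eejeb", "jegio"
Sorted first:  beeej
Sorted second: egijo
Differ at position 0: 'b' vs 'e' => not anagrams

0
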